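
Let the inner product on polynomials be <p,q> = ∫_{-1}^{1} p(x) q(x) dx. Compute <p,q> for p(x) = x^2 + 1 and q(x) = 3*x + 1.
<p,q> = 8/3

Expand the product: p(x)·q(x) = 3*x^3 + x^2 + 3*x + 1.
∫_{-1}^{1} of each monomial x^k gives [2/(k+1) if k even, 0 if k odd]. Integrating term-by-term (or equivalently evaluating the antiderivative F(x) = 3*x^4/4 + x^3/3 + 3*x^2/2 + x at the endpoints):
  F(1) − F(−1) = 43/12 − (11/12) = 8/3.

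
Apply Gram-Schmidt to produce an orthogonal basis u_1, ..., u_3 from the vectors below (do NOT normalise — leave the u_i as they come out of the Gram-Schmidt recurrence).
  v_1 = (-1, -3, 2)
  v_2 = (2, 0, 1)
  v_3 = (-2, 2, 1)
Orthogonal basis:
  u_1 = (-1, -3, 2)
  u_2 = (2, 0, 1)
  u_3 = (-33/35, 11/7, 66/35)

Apply the Gram-Schmidt recurrence
  u_1 = v_1
  u_i = v_i − Σ_{j<i} ((v_i · u_j) / (u_j · u_j)) · u_j.

Step by step this gives:
  u_1 = (-1, -3, 2)
  u_2 = (2, 0, 1)
  u_3 = (-33/35, 11/7, 66/35)

Orthogonality check:
  u_2 · u_1 = 0 (should be 0)
  u_3 · u_1 = 0 (should be 0)
  u_3 · u_2 = 0 (should be 0)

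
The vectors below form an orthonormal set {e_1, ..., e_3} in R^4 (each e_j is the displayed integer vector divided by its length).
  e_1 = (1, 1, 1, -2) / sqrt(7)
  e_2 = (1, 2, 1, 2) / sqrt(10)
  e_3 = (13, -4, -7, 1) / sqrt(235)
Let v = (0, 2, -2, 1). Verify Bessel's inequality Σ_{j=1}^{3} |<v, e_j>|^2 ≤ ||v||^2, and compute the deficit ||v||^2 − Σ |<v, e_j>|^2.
Σ |<v, e_j>|^2 = 783/329; ||v||^2 = 9; deficit = 2178/329

Write each e_j = u_j / sqrt(<u_j, u_j>) where u_j is the displayed integer vector. Then <v, e_j> = <v, u_j> / sqrt(<u_j, u_j>), so |<v, e_j>|^2 = <v, u_j>^2 / <u_j, u_j>.
Coefficients: <v, e_1> = -2/sqrt(7), <v, e_2> = 4/sqrt(10), <v, e_3> = 7/sqrt(235).
Square and sum: Σ |<v, e_j>|^2 = 783/329.
Compute ||v||^2 = v·v = 9.
Deficit = 9 − 783/329 = 2178/329 ≥ 0, confirming Bessel's inequality. (The deficit equals ||v − Σ <v,e_j> e_j||^2, the squared distance from v to span{e_j}.)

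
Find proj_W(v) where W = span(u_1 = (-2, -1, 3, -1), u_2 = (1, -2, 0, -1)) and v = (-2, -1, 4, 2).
proj_W(v) = (-229/89, -2/89, 276/89, -47/89)

Set up U = [u_1 | ... | u_2] ∈ R^(4×2). The projector onto W = col(U) is P = U (U^T U)^(-1) U^T.
Compute U^T U =
  [15, 1]
  [1, 6],
and U^T v = (15, -2).
Solve U^T U · c = U^T v for the coefficients: c = (92/89, -45/89). The projection is proj_W(v) = U c.
Check: (v - proj_W(v)) · u_1 = 0  (should be 0).
Check: (v - proj_W(v)) · u_2 = 0  (should be 0).
Result: proj_W(v) = (-229/89, -2/89, 276/89, -47/89).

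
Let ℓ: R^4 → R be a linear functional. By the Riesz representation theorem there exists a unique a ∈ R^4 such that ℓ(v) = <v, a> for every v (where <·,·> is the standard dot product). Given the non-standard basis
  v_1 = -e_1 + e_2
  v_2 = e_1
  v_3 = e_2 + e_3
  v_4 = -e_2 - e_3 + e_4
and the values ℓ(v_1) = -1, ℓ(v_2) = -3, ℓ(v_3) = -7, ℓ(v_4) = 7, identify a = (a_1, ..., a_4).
a = (-3, -4, -3, 0)

Write a = (a_1, ..., a_4) in the standard basis. For each basis vector v_i, ℓ(v_i) = <v_i, a> is a linear equation in the a_j's. Collect the n equations into a matrix system V a = ℓ, where row i of V is v_i (expressed in the standard basis). Since V is invertible (lower-triangular with 1s on the diagonal, up to permutation), solve by back-substitution:
  V =
[[-1, 1, 0, 0],
 [1, 0, 0, 0],
 [0, 1, 1, 0],
 [0, -1, -1, 1]]
  V a = (-1, -3, -7, 7)
Solving gives a = (-3, -4, -3, 0).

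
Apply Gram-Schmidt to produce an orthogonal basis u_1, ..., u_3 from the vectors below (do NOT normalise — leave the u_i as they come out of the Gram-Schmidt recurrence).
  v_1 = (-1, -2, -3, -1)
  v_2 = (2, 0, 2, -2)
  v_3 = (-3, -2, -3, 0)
Orthogonal basis:
  u_1 = (-1, -2, -3, -1)
  u_2 = (8/5, -4/5, 4/5, -12/5)
  u_3 = (-1, -1/3, 2/3, -1/3)

Apply the Gram-Schmidt recurrence
  u_1 = v_1
  u_i = v_i − Σ_{j<i} ((v_i · u_j) / (u_j · u_j)) · u_j.

Step by step this gives:
  u_1 = (-1, -2, -3, -1)
  u_2 = (8/5, -4/5, 4/5, -12/5)
  u_3 = (-1, -1/3, 2/3, -1/3)

Orthogonality check:
  u_2 · u_1 = 0 (should be 0)
  u_3 · u_1 = 0 (should be 0)
  u_3 · u_2 = 0 (should be 0)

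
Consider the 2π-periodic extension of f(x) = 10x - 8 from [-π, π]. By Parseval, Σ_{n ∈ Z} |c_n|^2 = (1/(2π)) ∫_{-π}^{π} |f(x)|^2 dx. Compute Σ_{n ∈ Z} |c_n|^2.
Σ |c_n|^2 = 100π^2/3 + 64

Expand and integrate term by term over [-π, π]:
  ∫ (10x)^2 dx = 100·(2π^3/3); ∫ 2·10·(-8)·x dx = 0 (odd integrand); ∫ (-8)^2 dx = 64·2π.
So (1/(2π)) ∫_{-π}^{π} (10x - 8)^2 dx = 100π^2/3 + 64 = 100π^2/3 + 64.
Parseval ⇒ Σ |c_n|^2 = 100π^2/3 + 64.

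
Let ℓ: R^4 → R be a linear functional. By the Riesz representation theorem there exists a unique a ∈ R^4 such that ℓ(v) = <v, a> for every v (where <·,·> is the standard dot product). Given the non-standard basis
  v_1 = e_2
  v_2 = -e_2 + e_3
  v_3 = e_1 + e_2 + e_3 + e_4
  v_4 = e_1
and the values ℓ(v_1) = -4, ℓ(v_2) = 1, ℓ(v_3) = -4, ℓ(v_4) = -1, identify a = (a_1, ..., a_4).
a = (-1, -4, -3, 4)

Write a = (a_1, ..., a_4) in the standard basis. For each basis vector v_i, ℓ(v_i) = <v_i, a> is a linear equation in the a_j's. Collect the n equations into a matrix system V a = ℓ, where row i of V is v_i (expressed in the standard basis). Since V is invertible (lower-triangular with 1s on the diagonal, up to permutation), solve by back-substitution:
  V =
[[0, 1, 0, 0],
 [0, -1, 1, 0],
 [1, 1, 1, 1],
 [1, 0, 0, 0]]
  V a = (-4, 1, -4, -1)
Solving gives a = (-1, -4, -3, 4).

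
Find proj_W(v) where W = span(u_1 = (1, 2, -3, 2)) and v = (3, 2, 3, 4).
proj_W(v) = (1/3, 2/3, -1, 2/3)

Set up U = [u_1 | ... | u_1] ∈ R^(4×1). The projector onto W = col(U) is P = U (U^T U)^(-1) U^T.
Compute U^T U =
  [18],
and U^T v = (6).
Solve U^T U · c = U^T v for the coefficients: c = (1/3). The projection is proj_W(v) = U c.
Check: (v - proj_W(v)) · u_1 = 0  (should be 0).
Result: proj_W(v) = (1/3, 2/3, -1, 2/3).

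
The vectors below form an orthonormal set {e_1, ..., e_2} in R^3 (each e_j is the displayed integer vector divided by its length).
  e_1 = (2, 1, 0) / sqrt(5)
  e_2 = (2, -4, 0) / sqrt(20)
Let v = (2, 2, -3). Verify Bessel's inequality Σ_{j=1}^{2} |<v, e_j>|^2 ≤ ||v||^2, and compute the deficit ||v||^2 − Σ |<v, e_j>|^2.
Σ |<v, e_j>|^2 = 8; ||v||^2 = 17; deficit = 9

Write each e_j = u_j / sqrt(<u_j, u_j>) where u_j is the displayed integer vector. Then <v, e_j> = <v, u_j> / sqrt(<u_j, u_j>), so |<v, e_j>|^2 = <v, u_j>^2 / <u_j, u_j>.
Coefficients: <v, e_1> = 6/sqrt(5), <v, e_2> = -4/sqrt(20).
Square and sum: Σ |<v, e_j>|^2 = 8.
Compute ||v||^2 = v·v = 17.
Deficit = 17 − 8 = 9 ≥ 0, confirming Bessel's inequality. (The deficit equals ||v − Σ <v,e_j> e_j||^2, the squared distance from v to span{e_j}.)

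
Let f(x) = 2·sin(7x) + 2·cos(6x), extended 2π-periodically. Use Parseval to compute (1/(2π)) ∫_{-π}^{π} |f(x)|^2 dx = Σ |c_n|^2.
Σ |c_n|^2 = 4

Expand |f|^2 and use orthogonality of {sin(nx), cos(mx)} on [-π, π]:
  ∫_{-π}^{π} sin(nx)^2 dx = π, ∫ cos(mx)^2 dx = π, and cross terms integrate to 0.
So ∫_{-π}^{π} f(x)^2 dx = 2^2 · π + 2^2 · π = (4 + 4)π.
Divide by 2π: (4 + 4)/2 = 4.
By Parseval, this equals Σ |c_n|^2.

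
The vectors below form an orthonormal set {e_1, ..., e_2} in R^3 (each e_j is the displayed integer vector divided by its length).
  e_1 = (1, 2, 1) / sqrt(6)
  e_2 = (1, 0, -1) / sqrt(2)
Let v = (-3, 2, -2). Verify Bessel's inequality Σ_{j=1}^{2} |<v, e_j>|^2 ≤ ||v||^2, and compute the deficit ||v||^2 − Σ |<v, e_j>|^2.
Σ |<v, e_j>|^2 = 2/3; ||v||^2 = 17; deficit = 49/3

Write each e_j = u_j / sqrt(<u_j, u_j>) where u_j is the displayed integer vector. Then <v, e_j> = <v, u_j> / sqrt(<u_j, u_j>), so |<v, e_j>|^2 = <v, u_j>^2 / <u_j, u_j>.
Coefficients: <v, e_1> = -1/sqrt(6), <v, e_2> = -1/sqrt(2).
Square and sum: Σ |<v, e_j>|^2 = 2/3.
Compute ||v||^2 = v·v = 17.
Deficit = 17 − 2/3 = 49/3 ≥ 0, confirming Bessel's inequality. (The deficit equals ||v − Σ <v,e_j> e_j||^2, the squared distance from v to span{e_j}.)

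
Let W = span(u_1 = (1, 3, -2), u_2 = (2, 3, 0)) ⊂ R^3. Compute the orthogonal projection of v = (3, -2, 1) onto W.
proj_W(v) = (45/61, -30/61, 130/61)

Set up U = [u_1 | ... | u_2] ∈ R^(3×2). The projector onto W = col(U) is P = U (U^T U)^(-1) U^T.
Compute U^T U =
  [14, 11]
  [11, 13],
and U^T v = (-5, 0).
Solve U^T U · c = U^T v for the coefficients: c = (-65/61, 55/61). The projection is proj_W(v) = U c.
Check: (v - proj_W(v)) · u_1 = 0  (should be 0).
Check: (v - proj_W(v)) · u_2 = 0  (should be 0).
Result: proj_W(v) = (45/61, -30/61, 130/61).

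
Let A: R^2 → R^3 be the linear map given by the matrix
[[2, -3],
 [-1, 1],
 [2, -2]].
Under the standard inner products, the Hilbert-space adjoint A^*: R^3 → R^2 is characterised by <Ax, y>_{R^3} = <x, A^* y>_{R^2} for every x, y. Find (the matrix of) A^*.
A^* = A^T =
[[2, -1, 2],
 [-3, 1, -2]]

For real matrices with standard dot products, the defining identity <Ax, y> = <x, A^* y> gives (Ax)^T y = x^T (A^*) y, i.e. x^T A^T y = x^T (A^*) y. Since this holds for all x, y, we must have A^* = A^T. Therefore
A^* =
[[2, -1, 2],
 [-3, 1, -2]].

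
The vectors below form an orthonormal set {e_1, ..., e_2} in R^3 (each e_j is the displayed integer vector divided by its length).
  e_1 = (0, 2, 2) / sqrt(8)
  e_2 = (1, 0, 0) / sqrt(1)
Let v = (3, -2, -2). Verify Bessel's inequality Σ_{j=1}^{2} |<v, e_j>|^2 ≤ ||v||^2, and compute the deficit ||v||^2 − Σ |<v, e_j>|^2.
Σ |<v, e_j>|^2 = 17; ||v||^2 = 17; deficit = 0

Write each e_j = u_j / sqrt(<u_j, u_j>) where u_j is the displayed integer vector. Then <v, e_j> = <v, u_j> / sqrt(<u_j, u_j>), so |<v, e_j>|^2 = <v, u_j>^2 / <u_j, u_j>.
Coefficients: <v, e_1> = -8/sqrt(8), <v, e_2> = 3/sqrt(1).
Square and sum: Σ |<v, e_j>|^2 = 17.
Compute ||v||^2 = v·v = 17.
Deficit = 17 − 17 = 0 ≥ 0, confirming Bessel's inequality. (The deficit equals ||v − Σ <v,e_j> e_j||^2, the squared distance from v to span{e_j}.)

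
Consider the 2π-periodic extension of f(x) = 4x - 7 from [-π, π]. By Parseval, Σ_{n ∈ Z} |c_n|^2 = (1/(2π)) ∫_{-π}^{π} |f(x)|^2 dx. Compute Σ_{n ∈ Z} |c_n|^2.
Σ |c_n|^2 = 16π^2/3 + 49

Expand and integrate term by term over [-π, π]:
  ∫ (4x)^2 dx = 16·(2π^3/3); ∫ 2·4·(-7)·x dx = 0 (odd integrand); ∫ (-7)^2 dx = 49·2π.
So (1/(2π)) ∫_{-π}^{π} (4x - 7)^2 dx = 16π^2/3 + 49 = 16π^2/3 + 49.
Parseval ⇒ Σ |c_n|^2 = 16π^2/3 + 49.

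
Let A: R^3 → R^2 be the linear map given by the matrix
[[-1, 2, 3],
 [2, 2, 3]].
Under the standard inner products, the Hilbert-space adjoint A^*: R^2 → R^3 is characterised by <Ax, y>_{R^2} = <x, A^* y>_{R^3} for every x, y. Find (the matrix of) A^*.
A^* = A^T =
[[-1, 2],
 [2, 2],
 [3, 3]]

For real matrices with standard dot products, the defining identity <Ax, y> = <x, A^* y> gives (Ax)^T y = x^T (A^*) y, i.e. x^T A^T y = x^T (A^*) y. Since this holds for all x, y, we must have A^* = A^T. Therefore
A^* =
[[-1, 2],
 [2, 2],
 [3, 3]].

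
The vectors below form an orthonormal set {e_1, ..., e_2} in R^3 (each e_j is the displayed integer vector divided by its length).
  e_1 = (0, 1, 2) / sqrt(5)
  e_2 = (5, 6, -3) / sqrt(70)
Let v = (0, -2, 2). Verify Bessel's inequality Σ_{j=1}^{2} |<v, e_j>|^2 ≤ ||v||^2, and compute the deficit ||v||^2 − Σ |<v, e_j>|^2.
Σ |<v, e_j>|^2 = 38/7; ||v||^2 = 8; deficit = 18/7

Write each e_j = u_j / sqrt(<u_j, u_j>) where u_j is the displayed integer vector. Then <v, e_j> = <v, u_j> / sqrt(<u_j, u_j>), so |<v, e_j>|^2 = <v, u_j>^2 / <u_j, u_j>.
Coefficients: <v, e_1> = 2/sqrt(5), <v, e_2> = -18/sqrt(70).
Square and sum: Σ |<v, e_j>|^2 = 38/7.
Compute ||v||^2 = v·v = 8.
Deficit = 8 − 38/7 = 18/7 ≥ 0, confirming Bessel's inequality. (The deficit equals ||v − Σ <v,e_j> e_j||^2, the squared distance from v to span{e_j}.)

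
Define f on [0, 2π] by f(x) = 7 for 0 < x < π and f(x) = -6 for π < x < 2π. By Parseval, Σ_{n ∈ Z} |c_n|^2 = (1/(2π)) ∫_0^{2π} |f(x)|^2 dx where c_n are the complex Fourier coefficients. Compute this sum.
Σ |c_n|^2 = 85/2

Parseval equates the L^2 energy of f (normalised by 1/(2π)) with the ℓ^2 sum of its Fourier coefficients: (1/(2π)) ∫_0^{2π} |f|^2 = Σ |c_n|^2.
Compute the left side: (1/(2π)) [∫_0^π 7^2 dx + ∫_π^{2π} (-6)^2 dx] = (1/(2π)) · (49π + 36π) = (49 + 36)/2 = 85/2.
So Σ_{n ∈ Z} |c_n|^2 = 85/2.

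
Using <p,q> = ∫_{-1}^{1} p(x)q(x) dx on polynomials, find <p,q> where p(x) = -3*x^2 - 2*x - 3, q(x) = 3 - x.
<p,q> = -68/3

Expand the product: p(x)·q(x) = 3*x^3 - 7*x^2 - 3*x - 9.
∫_{-1}^{1} of each monomial x^k gives [2/(k+1) if k even, 0 if k odd]. Integrating term-by-term (or equivalently evaluating the antiderivative F(x) = 3*x^4/4 - 7*x^3/3 - 3*x^2/2 - 9*x at the endpoints):
  F(1) − F(−1) = -145/12 − (127/12) = -68/3.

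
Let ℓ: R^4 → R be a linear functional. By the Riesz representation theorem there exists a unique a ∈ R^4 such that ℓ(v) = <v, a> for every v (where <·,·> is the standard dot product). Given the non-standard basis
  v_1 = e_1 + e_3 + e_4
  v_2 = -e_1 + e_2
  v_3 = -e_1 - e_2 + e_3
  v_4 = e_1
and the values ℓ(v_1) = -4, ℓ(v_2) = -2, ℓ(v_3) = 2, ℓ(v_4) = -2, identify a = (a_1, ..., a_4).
a = (-2, -4, -4, 2)

Write a = (a_1, ..., a_4) in the standard basis. For each basis vector v_i, ℓ(v_i) = <v_i, a> is a linear equation in the a_j's. Collect the n equations into a matrix system V a = ℓ, where row i of V is v_i (expressed in the standard basis). Since V is invertible (lower-triangular with 1s on the diagonal, up to permutation), solve by back-substitution:
  V =
[[1, 0, 1, 1],
 [-1, 1, 0, 0],
 [-1, -1, 1, 0],
 [1, 0, 0, 0]]
  V a = (-4, -2, 2, -2)
Solving gives a = (-2, -4, -4, 2).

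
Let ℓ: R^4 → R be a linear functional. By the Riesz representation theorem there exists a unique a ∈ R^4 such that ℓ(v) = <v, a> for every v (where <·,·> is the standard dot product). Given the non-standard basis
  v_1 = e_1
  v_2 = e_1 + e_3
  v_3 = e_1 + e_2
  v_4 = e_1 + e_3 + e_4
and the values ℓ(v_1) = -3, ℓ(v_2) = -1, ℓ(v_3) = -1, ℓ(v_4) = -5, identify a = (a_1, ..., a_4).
a = (-3, 2, 2, -4)

Write a = (a_1, ..., a_4) in the standard basis. For each basis vector v_i, ℓ(v_i) = <v_i, a> is a linear equation in the a_j's. Collect the n equations into a matrix system V a = ℓ, where row i of V is v_i (expressed in the standard basis). Since V is invertible (lower-triangular with 1s on the diagonal, up to permutation), solve by back-substitution:
  V =
[[1, 0, 0, 0],
 [1, 0, 1, 0],
 [1, 1, 0, 0],
 [1, 0, 1, 1]]
  V a = (-3, -1, -1, -5)
Solving gives a = (-3, 2, 2, -4).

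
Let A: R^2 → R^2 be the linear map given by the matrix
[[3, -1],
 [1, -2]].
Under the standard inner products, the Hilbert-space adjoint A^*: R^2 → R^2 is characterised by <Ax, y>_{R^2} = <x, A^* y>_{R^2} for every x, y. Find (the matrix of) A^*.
A^* = A^T =
[[3, 1],
 [-1, -2]]

For real matrices with standard dot products, the defining identity <Ax, y> = <x, A^* y> gives (Ax)^T y = x^T (A^*) y, i.e. x^T A^T y = x^T (A^*) y. Since this holds for all x, y, we must have A^* = A^T. Therefore
A^* =
[[3, 1],
 [-1, -2]].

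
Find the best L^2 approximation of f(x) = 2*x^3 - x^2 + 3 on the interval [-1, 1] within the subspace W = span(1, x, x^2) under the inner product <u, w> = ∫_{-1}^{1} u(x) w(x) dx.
g(x) = -x^2 + 6*x/5 + 3

The best approximation g ∈ W is the orthogonal projection of f onto W. Writing g = a_0 + a_1 x + a_2 x^2, the coefficients solve the normal equations G · a = b where
  G_{ij} = <φ_i, φ_j> and b_i = <f, φ_i>, with φ_0 = 1, φ_1 = x, φ_2 = x^2.
G =
  [2, 0, 2/3]
  [0, 2/3, 0]
  [2/3, 0, 2/5],
b = (16/3, 4/5, 8/5).
Solving gives a_0 = 3, a_1 = 6/5, a_2 = -1, so
  g(x) = -x^2 + 6*x/5 + 3.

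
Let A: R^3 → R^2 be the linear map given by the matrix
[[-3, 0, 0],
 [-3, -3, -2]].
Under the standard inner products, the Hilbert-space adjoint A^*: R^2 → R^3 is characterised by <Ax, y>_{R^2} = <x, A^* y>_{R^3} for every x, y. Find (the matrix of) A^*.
A^* = A^T =
[[-3, -3],
 [0, -3],
 [0, -2]]

For real matrices with standard dot products, the defining identity <Ax, y> = <x, A^* y> gives (Ax)^T y = x^T (A^*) y, i.e. x^T A^T y = x^T (A^*) y. Since this holds for all x, y, we must have A^* = A^T. Therefore
A^* =
[[-3, -3],
 [0, -3],
 [0, -2]].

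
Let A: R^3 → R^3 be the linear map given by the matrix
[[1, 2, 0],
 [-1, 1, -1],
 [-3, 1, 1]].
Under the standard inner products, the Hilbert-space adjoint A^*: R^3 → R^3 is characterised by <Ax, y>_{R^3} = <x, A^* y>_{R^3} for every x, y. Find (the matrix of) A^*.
A^* = A^T =
[[1, -1, -3],
 [2, 1, 1],
 [0, -1, 1]]

For real matrices with standard dot products, the defining identity <Ax, y> = <x, A^* y> gives (Ax)^T y = x^T (A^*) y, i.e. x^T A^T y = x^T (A^*) y. Since this holds for all x, y, we must have A^* = A^T. Therefore
A^* =
[[1, -1, -3],
 [2, 1, 1],
 [0, -1, 1]].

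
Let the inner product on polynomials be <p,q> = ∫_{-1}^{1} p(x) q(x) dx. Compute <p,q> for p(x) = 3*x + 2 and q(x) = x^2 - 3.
<p,q> = -32/3

Expand the product: p(x)·q(x) = 3*x^3 + 2*x^2 - 9*x - 6.
∫_{-1}^{1} of each monomial x^k gives [2/(k+1) if k even, 0 if k odd]. Integrating term-by-term (or equivalently evaluating the antiderivative F(x) = 3*x^4/4 + 2*x^3/3 - 9*x^2/2 - 6*x at the endpoints):
  F(1) − F(−1) = -109/12 − (19/12) = -32/3.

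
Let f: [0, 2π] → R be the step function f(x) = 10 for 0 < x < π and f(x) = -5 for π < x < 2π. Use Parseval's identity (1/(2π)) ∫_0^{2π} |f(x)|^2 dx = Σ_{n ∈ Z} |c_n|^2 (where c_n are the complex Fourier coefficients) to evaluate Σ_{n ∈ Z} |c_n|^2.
Σ |c_n|^2 = 125/2

Parseval equates the L^2 energy of f (normalised by 1/(2π)) with the ℓ^2 sum of its Fourier coefficients: (1/(2π)) ∫_0^{2π} |f|^2 = Σ |c_n|^2.
Compute the left side: (1/(2π)) [∫_0^π 10^2 dx + ∫_π^{2π} (-5)^2 dx] = (1/(2π)) · (100π + 25π) = (100 + 25)/2 = 125/2.
So Σ_{n ∈ Z} |c_n|^2 = 125/2.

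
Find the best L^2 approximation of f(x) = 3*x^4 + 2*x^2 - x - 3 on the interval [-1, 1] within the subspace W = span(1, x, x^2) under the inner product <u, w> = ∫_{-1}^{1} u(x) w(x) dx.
g(x) = 32*x^2/7 - x - 114/35

The best approximation g ∈ W is the orthogonal projection of f onto W. Writing g = a_0 + a_1 x + a_2 x^2, the coefficients solve the normal equations G · a = b where
  G_{ij} = <φ_i, φ_j> and b_i = <f, φ_i>, with φ_0 = 1, φ_1 = x, φ_2 = x^2.
G =
  [2, 0, 2/3]
  [0, 2/3, 0]
  [2/3, 0, 2/5],
b = (-52/15, -2/3, -12/35).
Solving gives a_0 = -114/35, a_1 = -1, a_2 = 32/7, so
  g(x) = 32*x^2/7 - x - 114/35.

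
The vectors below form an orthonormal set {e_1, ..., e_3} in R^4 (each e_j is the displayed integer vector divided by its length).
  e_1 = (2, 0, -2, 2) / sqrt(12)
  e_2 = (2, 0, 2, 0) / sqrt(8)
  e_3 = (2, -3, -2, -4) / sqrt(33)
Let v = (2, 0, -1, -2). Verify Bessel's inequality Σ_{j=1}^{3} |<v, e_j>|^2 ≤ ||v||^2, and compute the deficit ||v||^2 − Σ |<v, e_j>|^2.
Σ |<v, e_j>|^2 = 149/22; ||v||^2 = 9; deficit = 49/22

Write each e_j = u_j / sqrt(<u_j, u_j>) where u_j is the displayed integer vector. Then <v, e_j> = <v, u_j> / sqrt(<u_j, u_j>), so |<v, e_j>|^2 = <v, u_j>^2 / <u_j, u_j>.
Coefficients: <v, e_1> = 2/sqrt(12), <v, e_2> = 2/sqrt(8), <v, e_3> = 14/sqrt(33).
Square and sum: Σ |<v, e_j>|^2 = 149/22.
Compute ||v||^2 = v·v = 9.
Deficit = 9 − 149/22 = 49/22 ≥ 0, confirming Bessel's inequality. (The deficit equals ||v − Σ <v,e_j> e_j||^2, the squared distance from v to span{e_j}.)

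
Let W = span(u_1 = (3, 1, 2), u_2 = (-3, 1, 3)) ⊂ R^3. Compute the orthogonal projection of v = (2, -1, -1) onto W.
proj_W(v) = (513/262, -97/262, -164/131)

Set up U = [u_1 | ... | u_2] ∈ R^(3×2). The projector onto W = col(U) is P = U (U^T U)^(-1) U^T.
Compute U^T U =
  [14, -2]
  [-2, 19],
and U^T v = (3, -10).
Solve U^T U · c = U^T v for the coefficients: c = (37/262, -67/131). The projection is proj_W(v) = U c.
Check: (v - proj_W(v)) · u_1 = 0  (should be 0).
Check: (v - proj_W(v)) · u_2 = 0  (should be 0).
Result: proj_W(v) = (513/262, -97/262, -164/131).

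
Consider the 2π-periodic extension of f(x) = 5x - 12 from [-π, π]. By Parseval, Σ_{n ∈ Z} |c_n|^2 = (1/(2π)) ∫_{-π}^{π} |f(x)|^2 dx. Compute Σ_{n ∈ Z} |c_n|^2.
Σ |c_n|^2 = 25π^2/3 + 144

Expand and integrate term by term over [-π, π]:
  ∫ (5x)^2 dx = 25·(2π^3/3); ∫ 2·5·(-12)·x dx = 0 (odd integrand); ∫ (-12)^2 dx = 144·2π.
So (1/(2π)) ∫_{-π}^{π} (5x - 12)^2 dx = 25π^2/3 + 144 = 25π^2/3 + 144.
Parseval ⇒ Σ |c_n|^2 = 25π^2/3 + 144.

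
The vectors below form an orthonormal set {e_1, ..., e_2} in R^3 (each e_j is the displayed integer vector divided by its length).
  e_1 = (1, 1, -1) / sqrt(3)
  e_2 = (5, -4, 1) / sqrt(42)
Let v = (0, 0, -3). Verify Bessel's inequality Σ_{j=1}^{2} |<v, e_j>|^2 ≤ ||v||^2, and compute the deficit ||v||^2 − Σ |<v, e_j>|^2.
Σ |<v, e_j>|^2 = 45/14; ||v||^2 = 9; deficit = 81/14

Write each e_j = u_j / sqrt(<u_j, u_j>) where u_j is the displayed integer vector. Then <v, e_j> = <v, u_j> / sqrt(<u_j, u_j>), so |<v, e_j>|^2 = <v, u_j>^2 / <u_j, u_j>.
Coefficients: <v, e_1> = 3/sqrt(3), <v, e_2> = -3/sqrt(42).
Square and sum: Σ |<v, e_j>|^2 = 45/14.
Compute ||v||^2 = v·v = 9.
Deficit = 9 − 45/14 = 81/14 ≥ 0, confirming Bessel's inequality. (The deficit equals ||v − Σ <v,e_j> e_j||^2, the squared distance from v to span{e_j}.)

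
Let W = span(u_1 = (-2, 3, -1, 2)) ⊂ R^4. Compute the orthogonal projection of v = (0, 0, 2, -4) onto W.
proj_W(v) = (10/9, -5/3, 5/9, -10/9)

Set up U = [u_1 | ... | u_1] ∈ R^(4×1). The projector onto W = col(U) is P = U (U^T U)^(-1) U^T.
Compute U^T U =
  [18],
and U^T v = (-10).
Solve U^T U · c = U^T v for the coefficients: c = (-5/9). The projection is proj_W(v) = U c.
Check: (v - proj_W(v)) · u_1 = 0  (should be 0).
Result: proj_W(v) = (10/9, -5/3, 5/9, -10/9).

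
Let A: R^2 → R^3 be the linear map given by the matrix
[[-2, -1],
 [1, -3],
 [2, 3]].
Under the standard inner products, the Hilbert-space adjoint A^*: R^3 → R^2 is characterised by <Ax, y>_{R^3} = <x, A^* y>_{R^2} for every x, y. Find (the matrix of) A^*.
A^* = A^T =
[[-2, 1, 2],
 [-1, -3, 3]]

For real matrices with standard dot products, the defining identity <Ax, y> = <x, A^* y> gives (Ax)^T y = x^T (A^*) y, i.e. x^T A^T y = x^T (A^*) y. Since this holds for all x, y, we must have A^* = A^T. Therefore
A^* =
[[-2, 1, 2],
 [-1, -3, 3]].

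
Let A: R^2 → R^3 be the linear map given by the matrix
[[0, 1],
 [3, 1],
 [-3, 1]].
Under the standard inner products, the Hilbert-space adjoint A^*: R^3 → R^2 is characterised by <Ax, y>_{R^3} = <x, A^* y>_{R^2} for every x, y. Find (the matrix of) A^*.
A^* = A^T =
[[0, 3, -3],
 [1, 1, 1]]

For real matrices with standard dot products, the defining identity <Ax, y> = <x, A^* y> gives (Ax)^T y = x^T (A^*) y, i.e. x^T A^T y = x^T (A^*) y. Since this holds for all x, y, we must have A^* = A^T. Therefore
A^* =
[[0, 3, -3],
 [1, 1, 1]].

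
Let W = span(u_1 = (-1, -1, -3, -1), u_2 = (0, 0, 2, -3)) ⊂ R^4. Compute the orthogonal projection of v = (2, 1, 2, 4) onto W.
proj_W(v) = (193/147, 193/147, 103/49, 598/147)

Set up U = [u_1 | ... | u_2] ∈ R^(4×2). The projector onto W = col(U) is P = U (U^T U)^(-1) U^T.
Compute U^T U =
  [12, -3]
  [-3, 13],
and U^T v = (-13, -8).
Solve U^T U · c = U^T v for the coefficients: c = (-193/147, -45/49). The projection is proj_W(v) = U c.
Check: (v - proj_W(v)) · u_1 = 0  (should be 0).
Check: (v - proj_W(v)) · u_2 = 0  (should be 0).
Result: proj_W(v) = (193/147, 193/147, 103/49, 598/147).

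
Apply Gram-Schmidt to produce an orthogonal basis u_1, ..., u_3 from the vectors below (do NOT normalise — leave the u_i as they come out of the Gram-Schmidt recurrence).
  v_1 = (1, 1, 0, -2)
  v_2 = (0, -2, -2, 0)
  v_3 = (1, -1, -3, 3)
Orthogonal basis:
  u_1 = (1, 1, 0, -2)
  u_2 = (1/3, -5/3, -2, -2/3)
  u_3 = (19/11, 15/11, -15/11, 17/11)

Apply the Gram-Schmidt recurrence
  u_1 = v_1
  u_i = v_i − Σ_{j<i} ((v_i · u_j) / (u_j · u_j)) · u_j.

Step by step this gives:
  u_1 = (1, 1, 0, -2)
  u_2 = (1/3, -5/3, -2, -2/3)
  u_3 = (19/11, 15/11, -15/11, 17/11)

Orthogonality check:
  u_2 · u_1 = 0 (should be 0)
  u_3 · u_1 = 0 (should be 0)
  u_3 · u_2 = 0 (should be 0)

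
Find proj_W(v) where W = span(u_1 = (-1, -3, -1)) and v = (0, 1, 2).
proj_W(v) = (5/11, 15/11, 5/11)

Set up U = [u_1 | ... | u_1] ∈ R^(3×1). The projector onto W = col(U) is P = U (U^T U)^(-1) U^T.
Compute U^T U =
  [11],
and U^T v = (-5).
Solve U^T U · c = U^T v for the coefficients: c = (-5/11). The projection is proj_W(v) = U c.
Check: (v - proj_W(v)) · u_1 = 0  (should be 0).
Result: proj_W(v) = (5/11, 15/11, 5/11).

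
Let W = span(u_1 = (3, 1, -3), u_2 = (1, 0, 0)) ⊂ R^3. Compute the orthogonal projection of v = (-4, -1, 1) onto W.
proj_W(v) = (-4, -2/5, 6/5)

Set up U = [u_1 | ... | u_2] ∈ R^(3×2). The projector onto W = col(U) is P = U (U^T U)^(-1) U^T.
Compute U^T U =
  [19, 3]
  [3, 1],
and U^T v = (-16, -4).
Solve U^T U · c = U^T v for the coefficients: c = (-2/5, -14/5). The projection is proj_W(v) = U c.
Check: (v - proj_W(v)) · u_1 = 0  (should be 0).
Check: (v - proj_W(v)) · u_2 = 0  (should be 0).
Result: proj_W(v) = (-4, -2/5, 6/5).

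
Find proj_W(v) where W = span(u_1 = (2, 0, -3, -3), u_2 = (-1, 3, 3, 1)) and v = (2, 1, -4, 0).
proj_W(v) = (175/122, -27/122, -138/61, -129/61)

Set up U = [u_1 | ... | u_2] ∈ R^(4×2). The projector onto W = col(U) is P = U (U^T U)^(-1) U^T.
Compute U^T U =
  [22, -14]
  [-14, 20],
and U^T v = (16, -11).
Solve U^T U · c = U^T v for the coefficients: c = (83/122, -9/122). The projection is proj_W(v) = U c.
Check: (v - proj_W(v)) · u_1 = 0  (should be 0).
Check: (v - proj_W(v)) · u_2 = 0  (should be 0).
Result: proj_W(v) = (175/122, -27/122, -138/61, -129/61).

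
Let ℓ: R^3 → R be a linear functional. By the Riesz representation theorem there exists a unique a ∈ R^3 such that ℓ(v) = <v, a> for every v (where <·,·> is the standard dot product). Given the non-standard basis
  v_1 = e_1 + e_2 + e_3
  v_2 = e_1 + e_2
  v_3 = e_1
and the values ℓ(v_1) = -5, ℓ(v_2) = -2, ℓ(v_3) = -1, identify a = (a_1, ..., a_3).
a = (-1, -1, -3)

Write a = (a_1, ..., a_3) in the standard basis. For each basis vector v_i, ℓ(v_i) = <v_i, a> is a linear equation in the a_j's. Collect the n equations into a matrix system V a = ℓ, where row i of V is v_i (expressed in the standard basis). Since V is invertible (lower-triangular with 1s on the diagonal, up to permutation), solve by back-substitution:
  V =
[[1, 1, 1],
 [1, 1, 0],
 [1, 0, 0]]
  V a = (-5, -2, -1)
Solving gives a = (-1, -1, -3).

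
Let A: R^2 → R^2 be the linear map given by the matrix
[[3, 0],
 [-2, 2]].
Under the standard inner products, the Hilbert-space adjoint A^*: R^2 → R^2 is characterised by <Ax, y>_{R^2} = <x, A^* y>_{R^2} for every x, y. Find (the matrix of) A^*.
A^* = A^T =
[[3, -2],
 [0, 2]]

For real matrices with standard dot products, the defining identity <Ax, y> = <x, A^* y> gives (Ax)^T y = x^T (A^*) y, i.e. x^T A^T y = x^T (A^*) y. Since this holds for all x, y, we must have A^* = A^T. Therefore
A^* =
[[3, -2],
 [0, 2]].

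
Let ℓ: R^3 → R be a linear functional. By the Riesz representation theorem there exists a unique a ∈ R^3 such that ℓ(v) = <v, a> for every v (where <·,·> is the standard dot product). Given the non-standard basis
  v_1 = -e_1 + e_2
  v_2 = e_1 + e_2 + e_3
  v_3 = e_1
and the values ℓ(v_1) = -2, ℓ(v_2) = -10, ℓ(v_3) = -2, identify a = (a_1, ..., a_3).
a = (-2, -4, -4)

Write a = (a_1, ..., a_3) in the standard basis. For each basis vector v_i, ℓ(v_i) = <v_i, a> is a linear equation in the a_j's. Collect the n equations into a matrix system V a = ℓ, where row i of V is v_i (expressed in the standard basis). Since V is invertible (lower-triangular with 1s on the diagonal, up to permutation), solve by back-substitution:
  V =
[[-1, 1, 0],
 [1, 1, 1],
 [1, 0, 0]]
  V a = (-2, -10, -2)
Solving gives a = (-2, -4, -4).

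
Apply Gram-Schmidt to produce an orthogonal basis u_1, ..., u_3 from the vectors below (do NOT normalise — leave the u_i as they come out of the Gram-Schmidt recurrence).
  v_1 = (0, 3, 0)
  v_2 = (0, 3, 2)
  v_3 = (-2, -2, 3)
Orthogonal basis:
  u_1 = (0, 3, 0)
  u_2 = (0, 0, 2)
  u_3 = (-2, 0, 0)

Apply the Gram-Schmidt recurrence
  u_1 = v_1
  u_i = v_i − Σ_{j<i} ((v_i · u_j) / (u_j · u_j)) · u_j.

Step by step this gives:
  u_1 = (0, 3, 0)
  u_2 = (0, 0, 2)
  u_3 = (-2, 0, 0)

Orthogonality check:
  u_2 · u_1 = 0 (should be 0)
  u_3 · u_1 = 0 (should be 0)
  u_3 · u_2 = 0 (should be 0)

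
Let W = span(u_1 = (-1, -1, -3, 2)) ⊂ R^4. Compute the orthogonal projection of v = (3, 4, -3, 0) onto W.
proj_W(v) = (-2/15, -2/15, -2/5, 4/15)

Set up U = [u_1 | ... | u_1] ∈ R^(4×1). The projector onto W = col(U) is P = U (U^T U)^(-1) U^T.
Compute U^T U =
  [15],
and U^T v = (2).
Solve U^T U · c = U^T v for the coefficients: c = (2/15). The projection is proj_W(v) = U c.
Check: (v - proj_W(v)) · u_1 = 0  (should be 0).
Result: proj_W(v) = (-2/15, -2/15, -2/5, 4/15).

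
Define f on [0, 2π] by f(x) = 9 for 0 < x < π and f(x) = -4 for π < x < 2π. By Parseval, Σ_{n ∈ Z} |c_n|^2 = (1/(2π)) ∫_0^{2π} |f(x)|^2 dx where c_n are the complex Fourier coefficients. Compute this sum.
Σ |c_n|^2 = 97/2

Parseval equates the L^2 energy of f (normalised by 1/(2π)) with the ℓ^2 sum of its Fourier coefficients: (1/(2π)) ∫_0^{2π} |f|^2 = Σ |c_n|^2.
Compute the left side: (1/(2π)) [∫_0^π 9^2 dx + ∫_π^{2π} (-4)^2 dx] = (1/(2π)) · (81π + 16π) = (81 + 16)/2 = 97/2.
So Σ_{n ∈ Z} |c_n|^2 = 97/2.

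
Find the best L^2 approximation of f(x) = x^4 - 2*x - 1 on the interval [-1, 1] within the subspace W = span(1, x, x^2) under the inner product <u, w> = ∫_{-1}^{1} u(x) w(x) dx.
g(x) = 6*x^2/7 - 2*x - 38/35

The best approximation g ∈ W is the orthogonal projection of f onto W. Writing g = a_0 + a_1 x + a_2 x^2, the coefficients solve the normal equations G · a = b where
  G_{ij} = <φ_i, φ_j> and b_i = <f, φ_i>, with φ_0 = 1, φ_1 = x, φ_2 = x^2.
G =
  [2, 0, 2/3]
  [0, 2/3, 0]
  [2/3, 0, 2/5],
b = (-8/5, -4/3, -8/21).
Solving gives a_0 = -38/35, a_1 = -2, a_2 = 6/7, so
  g(x) = 6*x^2/7 - 2*x - 38/35.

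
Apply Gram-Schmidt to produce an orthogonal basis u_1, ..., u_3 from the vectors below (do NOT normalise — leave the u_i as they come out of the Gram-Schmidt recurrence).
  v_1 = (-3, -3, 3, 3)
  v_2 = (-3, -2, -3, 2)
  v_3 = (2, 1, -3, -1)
Orthogonal basis:
  u_1 = (-3, -3, 3, 3)
  u_2 = (-2, -1, -4, 1)
  u_3 = (35/44, -21/44, -7/44, 21/44)

Apply the Gram-Schmidt recurrence
  u_1 = v_1
  u_i = v_i − Σ_{j<i} ((v_i · u_j) / (u_j · u_j)) · u_j.

Step by step this gives:
  u_1 = (-3, -3, 3, 3)
  u_2 = (-2, -1, -4, 1)
  u_3 = (35/44, -21/44, -7/44, 21/44)

Orthogonality check:
  u_2 · u_1 = 0 (should be 0)
  u_3 · u_1 = 0 (should be 0)
  u_3 · u_2 = 0 (should be 0)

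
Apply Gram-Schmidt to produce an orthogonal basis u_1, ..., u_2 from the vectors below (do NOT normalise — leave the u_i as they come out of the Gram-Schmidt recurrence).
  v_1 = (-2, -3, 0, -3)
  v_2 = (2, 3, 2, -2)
Orthogonal basis:
  u_1 = (-2, -3, 0, -3)
  u_2 = (15/11, 45/22, 2, -65/22)

Apply the Gram-Schmidt recurrence
  u_1 = v_1
  u_i = v_i − Σ_{j<i} ((v_i · u_j) / (u_j · u_j)) · u_j.

Step by step this gives:
  u_1 = (-2, -3, 0, -3)
  u_2 = (15/11, 45/22, 2, -65/22)

Orthogonality check:
  u_2 · u_1 = 0 (should be 0)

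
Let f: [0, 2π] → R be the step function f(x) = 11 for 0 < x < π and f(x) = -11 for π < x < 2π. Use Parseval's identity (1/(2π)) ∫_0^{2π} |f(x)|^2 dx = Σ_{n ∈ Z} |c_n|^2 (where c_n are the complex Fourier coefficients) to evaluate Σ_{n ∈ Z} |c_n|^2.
Σ |c_n|^2 = 121

Parseval equates the L^2 energy of f (normalised by 1/(2π)) with the ℓ^2 sum of its Fourier coefficients: (1/(2π)) ∫_0^{2π} |f|^2 = Σ |c_n|^2.
Compute the left side: (1/(2π)) [∫_0^π 11^2 dx + ∫_π^{2π} (-11)^2 dx] = (1/(2π)) · (121π + 121π) = (121 + 121)/2 = 121.
So Σ_{n ∈ Z} |c_n|^2 = 121.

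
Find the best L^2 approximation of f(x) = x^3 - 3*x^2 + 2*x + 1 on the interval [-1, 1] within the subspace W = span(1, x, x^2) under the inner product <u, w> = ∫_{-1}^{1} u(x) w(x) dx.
g(x) = -3*x^2 + 13*x/5 + 1

The best approximation g ∈ W is the orthogonal projection of f onto W. Writing g = a_0 + a_1 x + a_2 x^2, the coefficients solve the normal equations G · a = b where
  G_{ij} = <φ_i, φ_j> and b_i = <f, φ_i>, with φ_0 = 1, φ_1 = x, φ_2 = x^2.
G =
  [2, 0, 2/3]
  [0, 2/3, 0]
  [2/3, 0, 2/5],
b = (0, 26/15, -8/15).
Solving gives a_0 = 1, a_1 = 13/5, a_2 = -3, so
  g(x) = -3*x^2 + 13*x/5 + 1.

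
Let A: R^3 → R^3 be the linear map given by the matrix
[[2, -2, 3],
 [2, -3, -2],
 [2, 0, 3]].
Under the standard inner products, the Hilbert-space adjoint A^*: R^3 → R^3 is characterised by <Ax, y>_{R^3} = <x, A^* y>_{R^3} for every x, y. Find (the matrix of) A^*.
A^* = A^T =
[[2, 2, 2],
 [-2, -3, 0],
 [3, -2, 3]]

For real matrices with standard dot products, the defining identity <Ax, y> = <x, A^* y> gives (Ax)^T y = x^T (A^*) y, i.e. x^T A^T y = x^T (A^*) y. Since this holds for all x, y, we must have A^* = A^T. Therefore
A^* =
[[2, 2, 2],
 [-2, -3, 0],
 [3, -2, 3]].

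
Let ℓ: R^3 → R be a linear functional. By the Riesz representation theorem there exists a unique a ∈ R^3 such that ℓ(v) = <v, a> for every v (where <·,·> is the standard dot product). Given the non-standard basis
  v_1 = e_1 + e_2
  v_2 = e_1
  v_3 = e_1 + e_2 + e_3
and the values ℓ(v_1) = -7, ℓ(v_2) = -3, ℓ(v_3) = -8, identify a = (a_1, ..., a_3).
a = (-3, -4, -1)

Write a = (a_1, ..., a_3) in the standard basis. For each basis vector v_i, ℓ(v_i) = <v_i, a> is a linear equation in the a_j's. Collect the n equations into a matrix system V a = ℓ, where row i of V is v_i (expressed in the standard basis). Since V is invertible (lower-triangular with 1s on the diagonal, up to permutation), solve by back-substitution:
  V =
[[1, 1, 0],
 [1, 0, 0],
 [1, 1, 1]]
  V a = (-7, -3, -8)
Solving gives a = (-3, -4, -1).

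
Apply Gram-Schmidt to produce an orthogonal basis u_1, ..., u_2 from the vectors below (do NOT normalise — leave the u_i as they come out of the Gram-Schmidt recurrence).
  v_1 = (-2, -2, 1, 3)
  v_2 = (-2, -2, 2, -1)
Orthogonal basis:
  u_1 = (-2, -2, 1, 3)
  u_2 = (-11/9, -11/9, 29/18, -13/6)

Apply the Gram-Schmidt recurrence
  u_1 = v_1
  u_i = v_i − Σ_{j<i} ((v_i · u_j) / (u_j · u_j)) · u_j.

Step by step this gives:
  u_1 = (-2, -2, 1, 3)
  u_2 = (-11/9, -11/9, 29/18, -13/6)

Orthogonality check:
  u_2 · u_1 = 0 (should be 0)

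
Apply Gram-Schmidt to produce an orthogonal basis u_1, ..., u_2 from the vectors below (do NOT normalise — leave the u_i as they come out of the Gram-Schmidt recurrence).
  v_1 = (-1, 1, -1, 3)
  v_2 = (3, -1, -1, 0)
Orthogonal basis:
  u_1 = (-1, 1, -1, 3)
  u_2 = (11/4, -3/4, -5/4, 3/4)

Apply the Gram-Schmidt recurrence
  u_1 = v_1
  u_i = v_i − Σ_{j<i} ((v_i · u_j) / (u_j · u_j)) · u_j.

Step by step this gives:
  u_1 = (-1, 1, -1, 3)
  u_2 = (11/4, -3/4, -5/4, 3/4)

Orthogonality check:
  u_2 · u_1 = 0 (should be 0)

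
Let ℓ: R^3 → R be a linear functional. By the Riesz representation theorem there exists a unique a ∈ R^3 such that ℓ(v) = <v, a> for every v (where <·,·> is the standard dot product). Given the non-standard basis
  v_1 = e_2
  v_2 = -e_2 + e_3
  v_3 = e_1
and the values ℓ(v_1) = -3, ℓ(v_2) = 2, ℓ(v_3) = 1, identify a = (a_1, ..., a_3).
a = (1, -3, -1)

Write a = (a_1, ..., a_3) in the standard basis. For each basis vector v_i, ℓ(v_i) = <v_i, a> is a linear equation in the a_j's. Collect the n equations into a matrix system V a = ℓ, where row i of V is v_i (expressed in the standard basis). Since V is invertible (lower-triangular with 1s on the diagonal, up to permutation), solve by back-substitution:
  V =
[[0, 1, 0],
 [0, -1, 1],
 [1, 0, 0]]
  V a = (-3, 2, 1)
Solving gives a = (1, -3, -1).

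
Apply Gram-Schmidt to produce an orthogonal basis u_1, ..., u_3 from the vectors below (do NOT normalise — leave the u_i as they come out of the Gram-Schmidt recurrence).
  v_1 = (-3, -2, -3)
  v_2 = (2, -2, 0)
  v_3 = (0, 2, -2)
Orthogonal basis:
  u_1 = (-3, -2, -3)
  u_2 = (19/11, -24/11, -3/11)
  u_3 = (48/43, 48/43, -80/43)

Apply the Gram-Schmidt recurrence
  u_1 = v_1
  u_i = v_i − Σ_{j<i} ((v_i · u_j) / (u_j · u_j)) · u_j.

Step by step this gives:
  u_1 = (-3, -2, -3)
  u_2 = (19/11, -24/11, -3/11)
  u_3 = (48/43, 48/43, -80/43)

Orthogonality check:
  u_2 · u_1 = 0 (should be 0)
  u_3 · u_1 = 0 (should be 0)
  u_3 · u_2 = 0 (should be 0)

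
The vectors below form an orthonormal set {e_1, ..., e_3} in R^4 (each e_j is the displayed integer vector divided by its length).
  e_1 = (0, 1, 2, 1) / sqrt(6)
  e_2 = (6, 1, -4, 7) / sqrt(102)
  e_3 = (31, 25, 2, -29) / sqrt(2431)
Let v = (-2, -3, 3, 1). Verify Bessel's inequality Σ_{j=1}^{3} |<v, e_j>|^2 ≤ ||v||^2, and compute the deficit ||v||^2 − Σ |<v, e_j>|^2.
Σ |<v, e_j>|^2 = 2448/143; ||v||^2 = 23; deficit = 841/143

Write each e_j = u_j / sqrt(<u_j, u_j>) where u_j is the displayed integer vector. Then <v, e_j> = <v, u_j> / sqrt(<u_j, u_j>), so |<v, e_j>|^2 = <v, u_j>^2 / <u_j, u_j>.
Coefficients: <v, e_1> = 4/sqrt(6), <v, e_2> = -20/sqrt(102), <v, e_3> = -160/sqrt(2431).
Square and sum: Σ |<v, e_j>|^2 = 2448/143.
Compute ||v||^2 = v·v = 23.
Deficit = 23 − 2448/143 = 841/143 ≥ 0, confirming Bessel's inequality. (The deficit equals ||v − Σ <v,e_j> e_j||^2, the squared distance from v to span{e_j}.)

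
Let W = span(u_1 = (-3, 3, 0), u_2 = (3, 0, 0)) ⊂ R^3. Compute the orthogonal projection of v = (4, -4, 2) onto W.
proj_W(v) = (4, -4, 0)

Set up U = [u_1 | ... | u_2] ∈ R^(3×2). The projector onto W = col(U) is P = U (U^T U)^(-1) U^T.
Compute U^T U =
  [18, -9]
  [-9, 9],
and U^T v = (-24, 12).
Solve U^T U · c = U^T v for the coefficients: c = (-4/3, 0). The projection is proj_W(v) = U c.
Check: (v - proj_W(v)) · u_1 = 0  (should be 0).
Check: (v - proj_W(v)) · u_2 = 0  (should be 0).
Result: proj_W(v) = (4, -4, 0).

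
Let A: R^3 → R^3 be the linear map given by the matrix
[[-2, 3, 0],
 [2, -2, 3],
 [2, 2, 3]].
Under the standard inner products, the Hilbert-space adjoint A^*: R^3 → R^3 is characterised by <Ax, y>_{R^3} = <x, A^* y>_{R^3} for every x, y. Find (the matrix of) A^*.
A^* = A^T =
[[-2, 2, 2],
 [3, -2, 2],
 [0, 3, 3]]

For real matrices with standard dot products, the defining identity <Ax, y> = <x, A^* y> gives (Ax)^T y = x^T (A^*) y, i.e. x^T A^T y = x^T (A^*) y. Since this holds for all x, y, we must have A^* = A^T. Therefore
A^* =
[[-2, 2, 2],
 [3, -2, 2],
 [0, 3, 3]].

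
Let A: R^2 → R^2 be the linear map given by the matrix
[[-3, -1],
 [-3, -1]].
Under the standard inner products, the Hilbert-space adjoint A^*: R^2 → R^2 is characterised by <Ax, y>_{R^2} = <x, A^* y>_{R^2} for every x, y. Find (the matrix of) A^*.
A^* = A^T =
[[-3, -3],
 [-1, -1]]

For real matrices with standard dot products, the defining identity <Ax, y> = <x, A^* y> gives (Ax)^T y = x^T (A^*) y, i.e. x^T A^T y = x^T (A^*) y. Since this holds for all x, y, we must have A^* = A^T. Therefore
A^* =
[[-3, -3],
 [-1, -1]].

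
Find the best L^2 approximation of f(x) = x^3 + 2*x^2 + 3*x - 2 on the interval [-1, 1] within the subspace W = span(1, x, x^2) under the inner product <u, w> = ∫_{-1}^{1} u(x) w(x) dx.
g(x) = 2*x^2 + 18*x/5 - 2

The best approximation g ∈ W is the orthogonal projection of f onto W. Writing g = a_0 + a_1 x + a_2 x^2, the coefficients solve the normal equations G · a = b where
  G_{ij} = <φ_i, φ_j> and b_i = <f, φ_i>, with φ_0 = 1, φ_1 = x, φ_2 = x^2.
G =
  [2, 0, 2/3]
  [0, 2/3, 0]
  [2/3, 0, 2/5],
b = (-8/3, 12/5, -8/15).
Solving gives a_0 = -2, a_1 = 18/5, a_2 = 2, so
  g(x) = 2*x^2 + 18*x/5 - 2.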